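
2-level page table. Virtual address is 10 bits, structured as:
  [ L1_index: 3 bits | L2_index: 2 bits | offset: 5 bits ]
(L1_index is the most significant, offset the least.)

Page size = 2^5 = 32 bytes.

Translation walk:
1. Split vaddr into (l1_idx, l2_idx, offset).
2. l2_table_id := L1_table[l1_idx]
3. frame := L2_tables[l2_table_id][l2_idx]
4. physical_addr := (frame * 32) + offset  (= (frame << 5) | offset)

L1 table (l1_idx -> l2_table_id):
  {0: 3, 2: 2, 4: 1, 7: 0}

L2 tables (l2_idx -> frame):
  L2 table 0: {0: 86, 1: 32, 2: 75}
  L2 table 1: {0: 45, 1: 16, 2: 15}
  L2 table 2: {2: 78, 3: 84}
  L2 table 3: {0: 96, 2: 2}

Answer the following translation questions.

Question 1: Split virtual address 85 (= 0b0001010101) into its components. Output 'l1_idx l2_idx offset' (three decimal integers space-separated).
Answer: 0 2 21

Derivation:
vaddr = 85 = 0b0001010101
  top 3 bits -> l1_idx = 0
  next 2 bits -> l2_idx = 2
  bottom 5 bits -> offset = 21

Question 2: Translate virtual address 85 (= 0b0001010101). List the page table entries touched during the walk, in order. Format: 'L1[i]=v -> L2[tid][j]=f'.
vaddr = 85 = 0b0001010101
Split: l1_idx=0, l2_idx=2, offset=21

Answer: L1[0]=3 -> L2[3][2]=2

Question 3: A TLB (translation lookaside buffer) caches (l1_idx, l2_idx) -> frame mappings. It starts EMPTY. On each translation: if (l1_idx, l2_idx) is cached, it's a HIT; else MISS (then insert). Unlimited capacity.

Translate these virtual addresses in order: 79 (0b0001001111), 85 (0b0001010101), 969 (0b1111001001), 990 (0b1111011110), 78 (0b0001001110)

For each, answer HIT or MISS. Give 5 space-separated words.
Answer: MISS HIT MISS HIT HIT

Derivation:
vaddr=79: (0,2) not in TLB -> MISS, insert
vaddr=85: (0,2) in TLB -> HIT
vaddr=969: (7,2) not in TLB -> MISS, insert
vaddr=990: (7,2) in TLB -> HIT
vaddr=78: (0,2) in TLB -> HIT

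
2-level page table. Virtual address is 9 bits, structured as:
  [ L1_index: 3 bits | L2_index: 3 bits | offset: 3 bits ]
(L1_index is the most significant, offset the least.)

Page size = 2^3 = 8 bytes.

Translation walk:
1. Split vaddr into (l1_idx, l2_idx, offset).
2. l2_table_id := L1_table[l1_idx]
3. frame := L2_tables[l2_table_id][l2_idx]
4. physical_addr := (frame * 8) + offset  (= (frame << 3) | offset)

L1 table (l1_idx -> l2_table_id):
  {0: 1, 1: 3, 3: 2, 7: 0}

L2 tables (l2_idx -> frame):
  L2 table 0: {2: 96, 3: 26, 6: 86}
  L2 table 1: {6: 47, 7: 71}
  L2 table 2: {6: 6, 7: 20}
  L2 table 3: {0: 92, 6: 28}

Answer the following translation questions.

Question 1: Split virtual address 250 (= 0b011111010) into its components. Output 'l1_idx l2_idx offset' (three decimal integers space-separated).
vaddr = 250 = 0b011111010
  top 3 bits -> l1_idx = 3
  next 3 bits -> l2_idx = 7
  bottom 3 bits -> offset = 2

Answer: 3 7 2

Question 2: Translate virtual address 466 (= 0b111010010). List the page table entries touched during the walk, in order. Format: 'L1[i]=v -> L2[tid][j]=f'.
Answer: L1[7]=0 -> L2[0][2]=96

Derivation:
vaddr = 466 = 0b111010010
Split: l1_idx=7, l2_idx=2, offset=2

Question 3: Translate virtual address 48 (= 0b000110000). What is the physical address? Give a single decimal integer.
vaddr = 48 = 0b000110000
Split: l1_idx=0, l2_idx=6, offset=0
L1[0] = 1
L2[1][6] = 47
paddr = 47 * 8 + 0 = 376

Answer: 376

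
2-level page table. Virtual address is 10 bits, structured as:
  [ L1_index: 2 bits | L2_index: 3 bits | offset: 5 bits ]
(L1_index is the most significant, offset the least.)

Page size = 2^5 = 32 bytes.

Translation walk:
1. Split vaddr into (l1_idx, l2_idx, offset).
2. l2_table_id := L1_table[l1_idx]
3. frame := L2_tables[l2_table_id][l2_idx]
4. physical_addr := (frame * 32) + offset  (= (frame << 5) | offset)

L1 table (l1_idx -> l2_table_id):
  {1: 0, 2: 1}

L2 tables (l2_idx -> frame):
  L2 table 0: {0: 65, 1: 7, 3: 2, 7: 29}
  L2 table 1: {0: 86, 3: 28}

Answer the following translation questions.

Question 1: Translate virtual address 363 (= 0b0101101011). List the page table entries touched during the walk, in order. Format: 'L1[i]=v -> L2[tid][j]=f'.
vaddr = 363 = 0b0101101011
Split: l1_idx=1, l2_idx=3, offset=11

Answer: L1[1]=0 -> L2[0][3]=2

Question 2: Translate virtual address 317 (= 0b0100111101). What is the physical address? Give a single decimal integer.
vaddr = 317 = 0b0100111101
Split: l1_idx=1, l2_idx=1, offset=29
L1[1] = 0
L2[0][1] = 7
paddr = 7 * 32 + 29 = 253

Answer: 253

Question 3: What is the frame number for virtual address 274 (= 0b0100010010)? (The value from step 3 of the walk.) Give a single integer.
vaddr = 274: l1_idx=1, l2_idx=0
L1[1] = 0; L2[0][0] = 65

Answer: 65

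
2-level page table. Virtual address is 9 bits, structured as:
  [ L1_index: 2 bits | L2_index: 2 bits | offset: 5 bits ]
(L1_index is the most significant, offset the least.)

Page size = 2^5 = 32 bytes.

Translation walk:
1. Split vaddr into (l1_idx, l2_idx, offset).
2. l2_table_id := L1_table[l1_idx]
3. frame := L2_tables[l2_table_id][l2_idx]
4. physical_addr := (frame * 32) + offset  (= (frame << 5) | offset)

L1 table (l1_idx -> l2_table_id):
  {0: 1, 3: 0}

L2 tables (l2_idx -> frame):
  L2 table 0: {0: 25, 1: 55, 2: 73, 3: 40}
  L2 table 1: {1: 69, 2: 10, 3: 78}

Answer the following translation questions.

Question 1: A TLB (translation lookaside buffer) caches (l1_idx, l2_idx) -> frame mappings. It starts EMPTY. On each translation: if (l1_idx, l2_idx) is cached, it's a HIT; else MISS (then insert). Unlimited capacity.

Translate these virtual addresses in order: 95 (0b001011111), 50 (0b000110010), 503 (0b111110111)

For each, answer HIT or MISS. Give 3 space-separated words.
Answer: MISS MISS MISS

Derivation:
vaddr=95: (0,2) not in TLB -> MISS, insert
vaddr=50: (0,1) not in TLB -> MISS, insert
vaddr=503: (3,3) not in TLB -> MISS, insert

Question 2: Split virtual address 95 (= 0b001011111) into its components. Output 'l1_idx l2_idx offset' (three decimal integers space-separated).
vaddr = 95 = 0b001011111
  top 2 bits -> l1_idx = 0
  next 2 bits -> l2_idx = 2
  bottom 5 bits -> offset = 31

Answer: 0 2 31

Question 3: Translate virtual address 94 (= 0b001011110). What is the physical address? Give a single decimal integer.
Answer: 350

Derivation:
vaddr = 94 = 0b001011110
Split: l1_idx=0, l2_idx=2, offset=30
L1[0] = 1
L2[1][2] = 10
paddr = 10 * 32 + 30 = 350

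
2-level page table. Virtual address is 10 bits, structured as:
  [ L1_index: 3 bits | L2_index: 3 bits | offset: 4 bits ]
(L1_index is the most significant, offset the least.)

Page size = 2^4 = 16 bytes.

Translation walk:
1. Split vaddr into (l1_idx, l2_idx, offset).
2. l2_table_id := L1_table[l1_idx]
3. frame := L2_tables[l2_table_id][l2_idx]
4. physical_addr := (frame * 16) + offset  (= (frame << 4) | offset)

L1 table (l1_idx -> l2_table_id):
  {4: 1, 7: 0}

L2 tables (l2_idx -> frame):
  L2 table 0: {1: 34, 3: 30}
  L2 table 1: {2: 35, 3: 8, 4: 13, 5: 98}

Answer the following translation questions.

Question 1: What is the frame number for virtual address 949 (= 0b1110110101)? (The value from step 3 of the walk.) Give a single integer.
vaddr = 949: l1_idx=7, l2_idx=3
L1[7] = 0; L2[0][3] = 30

Answer: 30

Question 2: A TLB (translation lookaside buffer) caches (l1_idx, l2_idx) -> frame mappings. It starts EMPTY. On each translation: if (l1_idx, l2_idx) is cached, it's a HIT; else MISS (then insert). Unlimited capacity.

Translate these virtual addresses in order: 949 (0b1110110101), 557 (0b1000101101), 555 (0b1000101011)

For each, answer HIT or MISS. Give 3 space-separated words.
Answer: MISS MISS HIT

Derivation:
vaddr=949: (7,3) not in TLB -> MISS, insert
vaddr=557: (4,2) not in TLB -> MISS, insert
vaddr=555: (4,2) in TLB -> HIT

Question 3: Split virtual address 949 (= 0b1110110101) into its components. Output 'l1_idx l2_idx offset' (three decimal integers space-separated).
vaddr = 949 = 0b1110110101
  top 3 bits -> l1_idx = 7
  next 3 bits -> l2_idx = 3
  bottom 4 bits -> offset = 5

Answer: 7 3 5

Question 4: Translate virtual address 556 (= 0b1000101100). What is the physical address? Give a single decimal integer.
Answer: 572

Derivation:
vaddr = 556 = 0b1000101100
Split: l1_idx=4, l2_idx=2, offset=12
L1[4] = 1
L2[1][2] = 35
paddr = 35 * 16 + 12 = 572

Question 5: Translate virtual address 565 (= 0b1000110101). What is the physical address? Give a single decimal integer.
vaddr = 565 = 0b1000110101
Split: l1_idx=4, l2_idx=3, offset=5
L1[4] = 1
L2[1][3] = 8
paddr = 8 * 16 + 5 = 133

Answer: 133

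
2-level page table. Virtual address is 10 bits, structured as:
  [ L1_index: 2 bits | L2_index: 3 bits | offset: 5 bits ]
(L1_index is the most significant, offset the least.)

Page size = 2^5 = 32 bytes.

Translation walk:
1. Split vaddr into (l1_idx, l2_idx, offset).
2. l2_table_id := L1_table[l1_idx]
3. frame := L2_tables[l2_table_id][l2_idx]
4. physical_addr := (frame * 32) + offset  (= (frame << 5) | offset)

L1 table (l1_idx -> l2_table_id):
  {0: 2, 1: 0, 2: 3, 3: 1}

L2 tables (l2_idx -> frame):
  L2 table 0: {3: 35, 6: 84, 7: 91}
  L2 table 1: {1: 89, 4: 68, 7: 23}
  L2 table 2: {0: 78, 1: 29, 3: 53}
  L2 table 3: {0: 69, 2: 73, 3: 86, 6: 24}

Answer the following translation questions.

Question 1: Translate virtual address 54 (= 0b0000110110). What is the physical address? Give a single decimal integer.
Answer: 950

Derivation:
vaddr = 54 = 0b0000110110
Split: l1_idx=0, l2_idx=1, offset=22
L1[0] = 2
L2[2][1] = 29
paddr = 29 * 32 + 22 = 950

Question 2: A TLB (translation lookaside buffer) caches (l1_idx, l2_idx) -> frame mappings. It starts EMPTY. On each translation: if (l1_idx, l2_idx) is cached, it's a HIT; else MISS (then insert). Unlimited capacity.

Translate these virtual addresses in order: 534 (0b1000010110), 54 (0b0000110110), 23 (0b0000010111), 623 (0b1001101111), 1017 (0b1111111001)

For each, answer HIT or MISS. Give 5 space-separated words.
Answer: MISS MISS MISS MISS MISS

Derivation:
vaddr=534: (2,0) not in TLB -> MISS, insert
vaddr=54: (0,1) not in TLB -> MISS, insert
vaddr=23: (0,0) not in TLB -> MISS, insert
vaddr=623: (2,3) not in TLB -> MISS, insert
vaddr=1017: (3,7) not in TLB -> MISS, insert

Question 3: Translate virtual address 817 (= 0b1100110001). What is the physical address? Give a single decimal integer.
vaddr = 817 = 0b1100110001
Split: l1_idx=3, l2_idx=1, offset=17
L1[3] = 1
L2[1][1] = 89
paddr = 89 * 32 + 17 = 2865

Answer: 2865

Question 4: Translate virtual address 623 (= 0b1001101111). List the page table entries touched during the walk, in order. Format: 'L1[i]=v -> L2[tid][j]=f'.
Answer: L1[2]=3 -> L2[3][3]=86

Derivation:
vaddr = 623 = 0b1001101111
Split: l1_idx=2, l2_idx=3, offset=15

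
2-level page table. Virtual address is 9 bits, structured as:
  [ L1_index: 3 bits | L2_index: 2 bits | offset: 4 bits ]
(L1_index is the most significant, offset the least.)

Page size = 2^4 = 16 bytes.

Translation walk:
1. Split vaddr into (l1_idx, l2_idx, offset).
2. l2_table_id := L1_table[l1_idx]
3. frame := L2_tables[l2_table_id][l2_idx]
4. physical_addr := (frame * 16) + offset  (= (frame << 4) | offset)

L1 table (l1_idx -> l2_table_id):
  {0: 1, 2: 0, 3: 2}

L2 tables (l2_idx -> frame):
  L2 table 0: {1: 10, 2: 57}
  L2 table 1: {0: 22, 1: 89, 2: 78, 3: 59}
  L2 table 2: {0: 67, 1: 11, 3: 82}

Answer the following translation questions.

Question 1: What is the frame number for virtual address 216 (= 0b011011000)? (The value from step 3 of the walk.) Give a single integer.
vaddr = 216: l1_idx=3, l2_idx=1
L1[3] = 2; L2[2][1] = 11

Answer: 11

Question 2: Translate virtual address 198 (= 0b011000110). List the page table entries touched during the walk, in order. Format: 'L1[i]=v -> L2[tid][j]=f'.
Answer: L1[3]=2 -> L2[2][0]=67

Derivation:
vaddr = 198 = 0b011000110
Split: l1_idx=3, l2_idx=0, offset=6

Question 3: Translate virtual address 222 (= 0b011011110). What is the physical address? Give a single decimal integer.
vaddr = 222 = 0b011011110
Split: l1_idx=3, l2_idx=1, offset=14
L1[3] = 2
L2[2][1] = 11
paddr = 11 * 16 + 14 = 190

Answer: 190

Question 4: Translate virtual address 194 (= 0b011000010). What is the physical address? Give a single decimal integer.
Answer: 1074

Derivation:
vaddr = 194 = 0b011000010
Split: l1_idx=3, l2_idx=0, offset=2
L1[3] = 2
L2[2][0] = 67
paddr = 67 * 16 + 2 = 1074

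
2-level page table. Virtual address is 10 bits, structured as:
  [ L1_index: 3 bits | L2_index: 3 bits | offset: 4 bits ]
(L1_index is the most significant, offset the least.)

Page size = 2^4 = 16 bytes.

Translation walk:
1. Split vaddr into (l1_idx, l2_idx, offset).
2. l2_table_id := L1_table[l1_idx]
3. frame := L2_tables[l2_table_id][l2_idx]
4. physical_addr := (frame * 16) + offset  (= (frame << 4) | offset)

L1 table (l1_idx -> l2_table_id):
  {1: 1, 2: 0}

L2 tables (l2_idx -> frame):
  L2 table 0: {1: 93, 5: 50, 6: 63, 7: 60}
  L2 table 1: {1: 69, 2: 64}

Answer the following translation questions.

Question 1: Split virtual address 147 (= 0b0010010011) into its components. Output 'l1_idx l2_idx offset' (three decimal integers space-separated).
Answer: 1 1 3

Derivation:
vaddr = 147 = 0b0010010011
  top 3 bits -> l1_idx = 1
  next 3 bits -> l2_idx = 1
  bottom 4 bits -> offset = 3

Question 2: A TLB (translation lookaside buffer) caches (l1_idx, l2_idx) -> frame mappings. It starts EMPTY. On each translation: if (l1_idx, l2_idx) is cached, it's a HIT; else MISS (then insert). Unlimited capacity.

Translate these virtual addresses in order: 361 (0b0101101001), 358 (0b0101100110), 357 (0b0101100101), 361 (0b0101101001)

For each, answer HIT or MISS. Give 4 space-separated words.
vaddr=361: (2,6) not in TLB -> MISS, insert
vaddr=358: (2,6) in TLB -> HIT
vaddr=357: (2,6) in TLB -> HIT
vaddr=361: (2,6) in TLB -> HIT

Answer: MISS HIT HIT HIT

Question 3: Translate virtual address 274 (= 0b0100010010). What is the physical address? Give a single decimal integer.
Answer: 1490

Derivation:
vaddr = 274 = 0b0100010010
Split: l1_idx=2, l2_idx=1, offset=2
L1[2] = 0
L2[0][1] = 93
paddr = 93 * 16 + 2 = 1490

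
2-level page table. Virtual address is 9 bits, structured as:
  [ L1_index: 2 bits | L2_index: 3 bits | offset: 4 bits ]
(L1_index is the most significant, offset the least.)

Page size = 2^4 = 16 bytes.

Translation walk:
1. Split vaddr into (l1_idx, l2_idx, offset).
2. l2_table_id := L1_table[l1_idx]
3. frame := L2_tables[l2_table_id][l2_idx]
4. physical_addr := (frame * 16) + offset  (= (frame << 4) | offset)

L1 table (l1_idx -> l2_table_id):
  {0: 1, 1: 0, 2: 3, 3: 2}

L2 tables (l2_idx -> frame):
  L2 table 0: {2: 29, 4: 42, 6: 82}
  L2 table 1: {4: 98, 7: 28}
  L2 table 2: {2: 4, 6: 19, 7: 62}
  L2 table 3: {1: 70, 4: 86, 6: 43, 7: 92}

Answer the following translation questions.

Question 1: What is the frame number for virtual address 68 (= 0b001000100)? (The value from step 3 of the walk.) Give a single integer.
Answer: 98

Derivation:
vaddr = 68: l1_idx=0, l2_idx=4
L1[0] = 1; L2[1][4] = 98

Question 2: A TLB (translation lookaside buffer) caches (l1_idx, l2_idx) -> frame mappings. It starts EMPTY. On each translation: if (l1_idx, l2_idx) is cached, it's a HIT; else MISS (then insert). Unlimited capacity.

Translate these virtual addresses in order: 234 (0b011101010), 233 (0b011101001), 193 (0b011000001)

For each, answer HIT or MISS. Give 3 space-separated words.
vaddr=234: (1,6) not in TLB -> MISS, insert
vaddr=233: (1,6) in TLB -> HIT
vaddr=193: (1,4) not in TLB -> MISS, insert

Answer: MISS HIT MISS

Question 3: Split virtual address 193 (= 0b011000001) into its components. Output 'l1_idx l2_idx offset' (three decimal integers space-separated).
Answer: 1 4 1

Derivation:
vaddr = 193 = 0b011000001
  top 2 bits -> l1_idx = 1
  next 3 bits -> l2_idx = 4
  bottom 4 bits -> offset = 1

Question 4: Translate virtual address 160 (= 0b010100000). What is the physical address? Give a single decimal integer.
Answer: 464

Derivation:
vaddr = 160 = 0b010100000
Split: l1_idx=1, l2_idx=2, offset=0
L1[1] = 0
L2[0][2] = 29
paddr = 29 * 16 + 0 = 464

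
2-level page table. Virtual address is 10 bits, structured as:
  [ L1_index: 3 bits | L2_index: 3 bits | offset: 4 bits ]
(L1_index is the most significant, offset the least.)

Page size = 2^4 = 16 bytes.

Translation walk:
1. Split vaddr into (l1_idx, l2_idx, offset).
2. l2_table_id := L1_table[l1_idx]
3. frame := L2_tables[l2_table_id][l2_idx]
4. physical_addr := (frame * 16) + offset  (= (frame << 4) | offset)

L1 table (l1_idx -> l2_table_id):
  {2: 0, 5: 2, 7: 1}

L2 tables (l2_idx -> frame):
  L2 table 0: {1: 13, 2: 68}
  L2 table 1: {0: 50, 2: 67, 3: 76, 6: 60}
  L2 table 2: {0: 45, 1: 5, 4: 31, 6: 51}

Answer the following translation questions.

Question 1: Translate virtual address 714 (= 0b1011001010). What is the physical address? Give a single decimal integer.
Answer: 506

Derivation:
vaddr = 714 = 0b1011001010
Split: l1_idx=5, l2_idx=4, offset=10
L1[5] = 2
L2[2][4] = 31
paddr = 31 * 16 + 10 = 506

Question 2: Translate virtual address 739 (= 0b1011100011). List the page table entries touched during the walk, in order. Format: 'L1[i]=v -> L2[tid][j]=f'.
vaddr = 739 = 0b1011100011
Split: l1_idx=5, l2_idx=6, offset=3

Answer: L1[5]=2 -> L2[2][6]=51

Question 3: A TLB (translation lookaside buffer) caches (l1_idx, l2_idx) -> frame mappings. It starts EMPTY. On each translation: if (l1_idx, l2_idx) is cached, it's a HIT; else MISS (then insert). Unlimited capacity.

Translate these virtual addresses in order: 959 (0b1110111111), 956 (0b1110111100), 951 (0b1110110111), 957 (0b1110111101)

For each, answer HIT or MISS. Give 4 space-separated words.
vaddr=959: (7,3) not in TLB -> MISS, insert
vaddr=956: (7,3) in TLB -> HIT
vaddr=951: (7,3) in TLB -> HIT
vaddr=957: (7,3) in TLB -> HIT

Answer: MISS HIT HIT HIT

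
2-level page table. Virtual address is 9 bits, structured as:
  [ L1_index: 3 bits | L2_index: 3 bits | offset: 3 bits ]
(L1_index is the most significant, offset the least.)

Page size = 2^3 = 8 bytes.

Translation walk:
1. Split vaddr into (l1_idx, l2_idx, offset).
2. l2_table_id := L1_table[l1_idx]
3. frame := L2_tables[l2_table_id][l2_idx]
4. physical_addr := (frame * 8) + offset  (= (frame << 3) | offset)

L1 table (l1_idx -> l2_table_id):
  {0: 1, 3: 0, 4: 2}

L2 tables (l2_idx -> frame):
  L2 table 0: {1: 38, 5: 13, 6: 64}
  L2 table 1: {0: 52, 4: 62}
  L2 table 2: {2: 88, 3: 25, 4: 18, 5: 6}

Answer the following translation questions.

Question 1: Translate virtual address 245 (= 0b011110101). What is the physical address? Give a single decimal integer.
Answer: 517

Derivation:
vaddr = 245 = 0b011110101
Split: l1_idx=3, l2_idx=6, offset=5
L1[3] = 0
L2[0][6] = 64
paddr = 64 * 8 + 5 = 517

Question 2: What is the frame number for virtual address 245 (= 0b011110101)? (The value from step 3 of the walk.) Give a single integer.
vaddr = 245: l1_idx=3, l2_idx=6
L1[3] = 0; L2[0][6] = 64

Answer: 64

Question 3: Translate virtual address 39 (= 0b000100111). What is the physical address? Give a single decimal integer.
vaddr = 39 = 0b000100111
Split: l1_idx=0, l2_idx=4, offset=7
L1[0] = 1
L2[1][4] = 62
paddr = 62 * 8 + 7 = 503

Answer: 503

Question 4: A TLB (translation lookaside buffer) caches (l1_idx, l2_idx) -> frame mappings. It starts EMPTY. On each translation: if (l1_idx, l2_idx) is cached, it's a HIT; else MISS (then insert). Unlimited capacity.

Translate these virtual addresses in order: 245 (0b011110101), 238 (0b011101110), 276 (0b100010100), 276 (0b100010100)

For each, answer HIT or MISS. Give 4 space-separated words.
vaddr=245: (3,6) not in TLB -> MISS, insert
vaddr=238: (3,5) not in TLB -> MISS, insert
vaddr=276: (4,2) not in TLB -> MISS, insert
vaddr=276: (4,2) in TLB -> HIT

Answer: MISS MISS MISS HIT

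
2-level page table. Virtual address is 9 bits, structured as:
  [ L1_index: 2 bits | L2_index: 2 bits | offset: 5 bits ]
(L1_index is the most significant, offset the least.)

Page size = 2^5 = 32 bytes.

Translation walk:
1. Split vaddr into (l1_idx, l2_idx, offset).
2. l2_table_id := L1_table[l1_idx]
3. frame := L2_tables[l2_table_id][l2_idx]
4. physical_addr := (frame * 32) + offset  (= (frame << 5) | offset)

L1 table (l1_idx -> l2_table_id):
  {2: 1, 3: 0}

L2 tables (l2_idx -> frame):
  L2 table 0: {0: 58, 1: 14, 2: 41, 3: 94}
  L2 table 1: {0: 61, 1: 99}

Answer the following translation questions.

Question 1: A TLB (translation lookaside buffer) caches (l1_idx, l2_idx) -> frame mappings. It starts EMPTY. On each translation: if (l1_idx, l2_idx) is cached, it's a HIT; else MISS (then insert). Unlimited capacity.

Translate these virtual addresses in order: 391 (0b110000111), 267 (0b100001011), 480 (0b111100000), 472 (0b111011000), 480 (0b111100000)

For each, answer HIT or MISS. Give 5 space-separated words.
Answer: MISS MISS MISS MISS HIT

Derivation:
vaddr=391: (3,0) not in TLB -> MISS, insert
vaddr=267: (2,0) not in TLB -> MISS, insert
vaddr=480: (3,3) not in TLB -> MISS, insert
vaddr=472: (3,2) not in TLB -> MISS, insert
vaddr=480: (3,3) in TLB -> HIT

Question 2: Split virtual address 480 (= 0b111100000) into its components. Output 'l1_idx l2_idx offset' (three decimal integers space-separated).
vaddr = 480 = 0b111100000
  top 2 bits -> l1_idx = 3
  next 2 bits -> l2_idx = 3
  bottom 5 bits -> offset = 0

Answer: 3 3 0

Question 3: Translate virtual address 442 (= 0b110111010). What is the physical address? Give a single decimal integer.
vaddr = 442 = 0b110111010
Split: l1_idx=3, l2_idx=1, offset=26
L1[3] = 0
L2[0][1] = 14
paddr = 14 * 32 + 26 = 474

Answer: 474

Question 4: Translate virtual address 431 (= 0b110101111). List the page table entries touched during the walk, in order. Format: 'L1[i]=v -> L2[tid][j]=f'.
vaddr = 431 = 0b110101111
Split: l1_idx=3, l2_idx=1, offset=15

Answer: L1[3]=0 -> L2[0][1]=14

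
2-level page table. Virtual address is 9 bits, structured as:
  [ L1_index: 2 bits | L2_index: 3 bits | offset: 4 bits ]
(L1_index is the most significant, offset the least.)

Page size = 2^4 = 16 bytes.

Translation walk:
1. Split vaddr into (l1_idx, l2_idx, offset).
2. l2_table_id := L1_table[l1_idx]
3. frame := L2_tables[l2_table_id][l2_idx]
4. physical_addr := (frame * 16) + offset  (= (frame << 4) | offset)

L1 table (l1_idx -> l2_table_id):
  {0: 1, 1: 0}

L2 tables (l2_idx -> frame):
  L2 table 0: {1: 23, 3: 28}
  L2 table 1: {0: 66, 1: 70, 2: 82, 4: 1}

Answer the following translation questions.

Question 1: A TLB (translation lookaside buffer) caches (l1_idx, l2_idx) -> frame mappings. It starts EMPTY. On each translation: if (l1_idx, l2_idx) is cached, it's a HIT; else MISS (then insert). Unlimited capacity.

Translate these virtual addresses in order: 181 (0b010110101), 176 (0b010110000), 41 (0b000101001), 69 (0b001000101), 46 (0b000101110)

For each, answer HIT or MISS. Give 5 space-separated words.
vaddr=181: (1,3) not in TLB -> MISS, insert
vaddr=176: (1,3) in TLB -> HIT
vaddr=41: (0,2) not in TLB -> MISS, insert
vaddr=69: (0,4) not in TLB -> MISS, insert
vaddr=46: (0,2) in TLB -> HIT

Answer: MISS HIT MISS MISS HIT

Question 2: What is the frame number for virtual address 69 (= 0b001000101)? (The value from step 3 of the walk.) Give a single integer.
vaddr = 69: l1_idx=0, l2_idx=4
L1[0] = 1; L2[1][4] = 1

Answer: 1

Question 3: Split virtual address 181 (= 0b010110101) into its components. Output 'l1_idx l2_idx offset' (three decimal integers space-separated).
Answer: 1 3 5

Derivation:
vaddr = 181 = 0b010110101
  top 2 bits -> l1_idx = 1
  next 3 bits -> l2_idx = 3
  bottom 4 bits -> offset = 5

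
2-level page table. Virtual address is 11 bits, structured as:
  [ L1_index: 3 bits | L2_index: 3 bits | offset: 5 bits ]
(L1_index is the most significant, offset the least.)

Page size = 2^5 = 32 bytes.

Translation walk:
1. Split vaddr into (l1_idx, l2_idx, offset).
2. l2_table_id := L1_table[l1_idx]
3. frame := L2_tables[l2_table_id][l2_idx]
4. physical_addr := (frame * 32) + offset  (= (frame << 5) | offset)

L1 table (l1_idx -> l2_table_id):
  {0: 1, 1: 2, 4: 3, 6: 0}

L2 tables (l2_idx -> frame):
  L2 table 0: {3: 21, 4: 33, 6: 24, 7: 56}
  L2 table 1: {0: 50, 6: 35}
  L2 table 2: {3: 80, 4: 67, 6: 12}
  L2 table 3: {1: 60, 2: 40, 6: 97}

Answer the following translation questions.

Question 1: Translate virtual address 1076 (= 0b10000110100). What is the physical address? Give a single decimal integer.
vaddr = 1076 = 0b10000110100
Split: l1_idx=4, l2_idx=1, offset=20
L1[4] = 3
L2[3][1] = 60
paddr = 60 * 32 + 20 = 1940

Answer: 1940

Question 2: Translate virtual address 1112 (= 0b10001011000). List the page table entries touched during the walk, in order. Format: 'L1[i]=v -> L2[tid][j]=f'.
Answer: L1[4]=3 -> L2[3][2]=40

Derivation:
vaddr = 1112 = 0b10001011000
Split: l1_idx=4, l2_idx=2, offset=24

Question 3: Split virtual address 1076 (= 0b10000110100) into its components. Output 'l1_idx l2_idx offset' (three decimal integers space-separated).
vaddr = 1076 = 0b10000110100
  top 3 bits -> l1_idx = 4
  next 3 bits -> l2_idx = 1
  bottom 5 bits -> offset = 20

Answer: 4 1 20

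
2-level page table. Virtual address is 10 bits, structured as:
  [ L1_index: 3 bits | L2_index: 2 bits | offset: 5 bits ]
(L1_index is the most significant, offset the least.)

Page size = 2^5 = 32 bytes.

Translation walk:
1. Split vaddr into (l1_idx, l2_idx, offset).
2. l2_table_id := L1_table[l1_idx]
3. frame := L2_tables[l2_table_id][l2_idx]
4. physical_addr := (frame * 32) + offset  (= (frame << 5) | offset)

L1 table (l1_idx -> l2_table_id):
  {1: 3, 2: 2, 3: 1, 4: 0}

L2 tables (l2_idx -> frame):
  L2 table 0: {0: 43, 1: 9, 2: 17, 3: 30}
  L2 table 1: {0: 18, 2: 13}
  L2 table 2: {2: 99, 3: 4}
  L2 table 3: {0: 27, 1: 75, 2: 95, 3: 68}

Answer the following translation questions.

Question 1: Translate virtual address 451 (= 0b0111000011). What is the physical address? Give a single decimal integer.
vaddr = 451 = 0b0111000011
Split: l1_idx=3, l2_idx=2, offset=3
L1[3] = 1
L2[1][2] = 13
paddr = 13 * 32 + 3 = 419

Answer: 419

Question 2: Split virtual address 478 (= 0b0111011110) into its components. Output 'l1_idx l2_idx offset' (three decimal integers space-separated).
Answer: 3 2 30

Derivation:
vaddr = 478 = 0b0111011110
  top 3 bits -> l1_idx = 3
  next 2 bits -> l2_idx = 2
  bottom 5 bits -> offset = 30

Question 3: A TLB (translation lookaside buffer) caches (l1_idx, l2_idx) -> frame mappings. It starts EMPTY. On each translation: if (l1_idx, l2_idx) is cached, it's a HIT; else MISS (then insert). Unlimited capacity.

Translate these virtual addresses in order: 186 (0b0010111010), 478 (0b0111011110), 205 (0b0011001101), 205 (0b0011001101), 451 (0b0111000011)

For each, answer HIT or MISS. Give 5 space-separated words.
Answer: MISS MISS MISS HIT HIT

Derivation:
vaddr=186: (1,1) not in TLB -> MISS, insert
vaddr=478: (3,2) not in TLB -> MISS, insert
vaddr=205: (1,2) not in TLB -> MISS, insert
vaddr=205: (1,2) in TLB -> HIT
vaddr=451: (3,2) in TLB -> HIT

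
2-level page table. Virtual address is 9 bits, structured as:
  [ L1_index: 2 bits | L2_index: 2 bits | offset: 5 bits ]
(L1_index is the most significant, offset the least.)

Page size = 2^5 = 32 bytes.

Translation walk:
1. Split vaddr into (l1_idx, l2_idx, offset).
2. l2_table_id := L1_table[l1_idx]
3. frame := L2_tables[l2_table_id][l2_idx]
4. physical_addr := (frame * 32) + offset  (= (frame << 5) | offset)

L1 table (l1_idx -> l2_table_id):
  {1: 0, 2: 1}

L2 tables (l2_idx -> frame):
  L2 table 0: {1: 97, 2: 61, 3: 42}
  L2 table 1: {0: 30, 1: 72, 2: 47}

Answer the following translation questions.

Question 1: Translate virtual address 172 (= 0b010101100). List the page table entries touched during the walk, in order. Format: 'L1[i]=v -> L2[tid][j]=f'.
vaddr = 172 = 0b010101100
Split: l1_idx=1, l2_idx=1, offset=12

Answer: L1[1]=0 -> L2[0][1]=97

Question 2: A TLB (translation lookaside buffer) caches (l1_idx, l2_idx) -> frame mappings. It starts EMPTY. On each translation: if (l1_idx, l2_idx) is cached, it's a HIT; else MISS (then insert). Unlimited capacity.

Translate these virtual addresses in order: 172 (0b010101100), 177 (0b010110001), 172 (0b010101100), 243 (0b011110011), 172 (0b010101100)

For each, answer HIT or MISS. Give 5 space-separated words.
Answer: MISS HIT HIT MISS HIT

Derivation:
vaddr=172: (1,1) not in TLB -> MISS, insert
vaddr=177: (1,1) in TLB -> HIT
vaddr=172: (1,1) in TLB -> HIT
vaddr=243: (1,3) not in TLB -> MISS, insert
vaddr=172: (1,1) in TLB -> HIT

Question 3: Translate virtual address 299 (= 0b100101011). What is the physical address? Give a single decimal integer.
Answer: 2315

Derivation:
vaddr = 299 = 0b100101011
Split: l1_idx=2, l2_idx=1, offset=11
L1[2] = 1
L2[1][1] = 72
paddr = 72 * 32 + 11 = 2315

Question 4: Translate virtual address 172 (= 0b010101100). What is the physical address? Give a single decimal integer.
vaddr = 172 = 0b010101100
Split: l1_idx=1, l2_idx=1, offset=12
L1[1] = 0
L2[0][1] = 97
paddr = 97 * 32 + 12 = 3116

Answer: 3116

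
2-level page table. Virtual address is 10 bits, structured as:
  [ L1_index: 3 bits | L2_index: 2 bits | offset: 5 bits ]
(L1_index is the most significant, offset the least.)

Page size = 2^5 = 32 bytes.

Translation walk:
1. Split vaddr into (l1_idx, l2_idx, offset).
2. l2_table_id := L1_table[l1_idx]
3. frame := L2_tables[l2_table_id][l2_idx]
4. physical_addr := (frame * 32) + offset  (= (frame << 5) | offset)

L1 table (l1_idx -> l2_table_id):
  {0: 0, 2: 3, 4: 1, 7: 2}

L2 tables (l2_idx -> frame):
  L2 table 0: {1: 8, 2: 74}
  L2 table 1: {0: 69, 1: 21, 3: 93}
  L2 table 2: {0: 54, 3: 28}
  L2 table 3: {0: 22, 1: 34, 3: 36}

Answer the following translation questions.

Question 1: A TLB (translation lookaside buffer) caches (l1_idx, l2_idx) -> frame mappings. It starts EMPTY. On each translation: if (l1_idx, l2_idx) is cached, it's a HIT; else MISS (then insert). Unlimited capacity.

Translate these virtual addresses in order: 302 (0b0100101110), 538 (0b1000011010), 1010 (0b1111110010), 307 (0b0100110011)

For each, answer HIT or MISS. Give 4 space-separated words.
Answer: MISS MISS MISS HIT

Derivation:
vaddr=302: (2,1) not in TLB -> MISS, insert
vaddr=538: (4,0) not in TLB -> MISS, insert
vaddr=1010: (7,3) not in TLB -> MISS, insert
vaddr=307: (2,1) in TLB -> HIT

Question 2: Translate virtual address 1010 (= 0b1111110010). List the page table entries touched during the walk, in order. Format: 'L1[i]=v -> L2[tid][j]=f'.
vaddr = 1010 = 0b1111110010
Split: l1_idx=7, l2_idx=3, offset=18

Answer: L1[7]=2 -> L2[2][3]=28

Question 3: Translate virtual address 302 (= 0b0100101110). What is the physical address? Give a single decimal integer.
vaddr = 302 = 0b0100101110
Split: l1_idx=2, l2_idx=1, offset=14
L1[2] = 3
L2[3][1] = 34
paddr = 34 * 32 + 14 = 1102

Answer: 1102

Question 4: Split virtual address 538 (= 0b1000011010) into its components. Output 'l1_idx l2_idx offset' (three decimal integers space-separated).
Answer: 4 0 26

Derivation:
vaddr = 538 = 0b1000011010
  top 3 bits -> l1_idx = 4
  next 2 bits -> l2_idx = 0
  bottom 5 bits -> offset = 26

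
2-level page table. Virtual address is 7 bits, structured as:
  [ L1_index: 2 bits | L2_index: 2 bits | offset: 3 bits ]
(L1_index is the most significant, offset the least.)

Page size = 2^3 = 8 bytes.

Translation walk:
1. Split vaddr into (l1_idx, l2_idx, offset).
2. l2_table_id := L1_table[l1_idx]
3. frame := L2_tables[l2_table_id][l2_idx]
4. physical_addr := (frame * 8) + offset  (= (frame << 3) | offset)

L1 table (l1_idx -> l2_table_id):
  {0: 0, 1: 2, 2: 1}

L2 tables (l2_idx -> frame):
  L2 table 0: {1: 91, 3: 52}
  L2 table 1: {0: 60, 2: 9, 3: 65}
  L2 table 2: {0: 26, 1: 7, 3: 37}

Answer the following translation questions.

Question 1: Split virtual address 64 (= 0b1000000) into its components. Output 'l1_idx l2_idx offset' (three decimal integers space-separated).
vaddr = 64 = 0b1000000
  top 2 bits -> l1_idx = 2
  next 2 bits -> l2_idx = 0
  bottom 3 bits -> offset = 0

Answer: 2 0 0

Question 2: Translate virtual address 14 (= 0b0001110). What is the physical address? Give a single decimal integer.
vaddr = 14 = 0b0001110
Split: l1_idx=0, l2_idx=1, offset=6
L1[0] = 0
L2[0][1] = 91
paddr = 91 * 8 + 6 = 734

Answer: 734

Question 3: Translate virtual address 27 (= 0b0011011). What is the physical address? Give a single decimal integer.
vaddr = 27 = 0b0011011
Split: l1_idx=0, l2_idx=3, offset=3
L1[0] = 0
L2[0][3] = 52
paddr = 52 * 8 + 3 = 419

Answer: 419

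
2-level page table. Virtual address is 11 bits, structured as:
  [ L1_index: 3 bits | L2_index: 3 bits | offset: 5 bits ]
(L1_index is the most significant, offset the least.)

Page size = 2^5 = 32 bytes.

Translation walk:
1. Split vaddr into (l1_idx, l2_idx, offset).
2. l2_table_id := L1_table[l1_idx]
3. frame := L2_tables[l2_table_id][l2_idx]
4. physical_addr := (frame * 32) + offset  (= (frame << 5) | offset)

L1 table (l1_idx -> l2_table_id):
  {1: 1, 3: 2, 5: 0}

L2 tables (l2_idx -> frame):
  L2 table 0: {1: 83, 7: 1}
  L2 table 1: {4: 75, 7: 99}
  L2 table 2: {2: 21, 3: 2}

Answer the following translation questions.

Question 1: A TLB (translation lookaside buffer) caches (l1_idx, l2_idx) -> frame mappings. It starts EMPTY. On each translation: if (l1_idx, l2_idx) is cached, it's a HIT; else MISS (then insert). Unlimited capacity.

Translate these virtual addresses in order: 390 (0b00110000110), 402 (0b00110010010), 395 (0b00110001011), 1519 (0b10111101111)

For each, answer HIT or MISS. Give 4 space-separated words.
vaddr=390: (1,4) not in TLB -> MISS, insert
vaddr=402: (1,4) in TLB -> HIT
vaddr=395: (1,4) in TLB -> HIT
vaddr=1519: (5,7) not in TLB -> MISS, insert

Answer: MISS HIT HIT MISS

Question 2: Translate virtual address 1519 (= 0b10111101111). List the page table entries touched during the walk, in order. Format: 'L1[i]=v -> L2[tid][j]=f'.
Answer: L1[5]=0 -> L2[0][7]=1

Derivation:
vaddr = 1519 = 0b10111101111
Split: l1_idx=5, l2_idx=7, offset=15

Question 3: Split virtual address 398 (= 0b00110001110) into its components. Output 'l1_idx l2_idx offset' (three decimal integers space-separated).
Answer: 1 4 14

Derivation:
vaddr = 398 = 0b00110001110
  top 3 bits -> l1_idx = 1
  next 3 bits -> l2_idx = 4
  bottom 5 bits -> offset = 14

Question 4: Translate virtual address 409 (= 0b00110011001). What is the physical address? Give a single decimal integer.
Answer: 2425

Derivation:
vaddr = 409 = 0b00110011001
Split: l1_idx=1, l2_idx=4, offset=25
L1[1] = 1
L2[1][4] = 75
paddr = 75 * 32 + 25 = 2425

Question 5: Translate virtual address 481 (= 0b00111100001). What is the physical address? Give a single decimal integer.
Answer: 3169

Derivation:
vaddr = 481 = 0b00111100001
Split: l1_idx=1, l2_idx=7, offset=1
L1[1] = 1
L2[1][7] = 99
paddr = 99 * 32 + 1 = 3169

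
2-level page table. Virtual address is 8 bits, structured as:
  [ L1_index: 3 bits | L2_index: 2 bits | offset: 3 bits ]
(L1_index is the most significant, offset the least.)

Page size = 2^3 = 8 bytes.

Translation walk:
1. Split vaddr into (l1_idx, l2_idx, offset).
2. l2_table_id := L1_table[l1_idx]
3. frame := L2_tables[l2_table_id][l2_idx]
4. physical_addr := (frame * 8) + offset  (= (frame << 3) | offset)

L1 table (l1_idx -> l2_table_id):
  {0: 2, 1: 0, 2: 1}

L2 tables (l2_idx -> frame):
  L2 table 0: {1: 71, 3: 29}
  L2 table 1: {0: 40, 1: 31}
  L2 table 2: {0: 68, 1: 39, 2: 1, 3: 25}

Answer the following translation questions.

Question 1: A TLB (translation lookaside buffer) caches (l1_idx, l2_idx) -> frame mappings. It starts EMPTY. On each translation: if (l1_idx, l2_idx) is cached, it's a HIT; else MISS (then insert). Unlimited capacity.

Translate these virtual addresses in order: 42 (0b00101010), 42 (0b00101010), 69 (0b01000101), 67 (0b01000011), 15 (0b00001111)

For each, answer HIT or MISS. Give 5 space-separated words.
Answer: MISS HIT MISS HIT MISS

Derivation:
vaddr=42: (1,1) not in TLB -> MISS, insert
vaddr=42: (1,1) in TLB -> HIT
vaddr=69: (2,0) not in TLB -> MISS, insert
vaddr=67: (2,0) in TLB -> HIT
vaddr=15: (0,1) not in TLB -> MISS, insert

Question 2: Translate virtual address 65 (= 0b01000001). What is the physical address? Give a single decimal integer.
vaddr = 65 = 0b01000001
Split: l1_idx=2, l2_idx=0, offset=1
L1[2] = 1
L2[1][0] = 40
paddr = 40 * 8 + 1 = 321

Answer: 321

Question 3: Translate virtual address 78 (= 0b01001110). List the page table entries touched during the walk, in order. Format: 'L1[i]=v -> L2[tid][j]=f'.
vaddr = 78 = 0b01001110
Split: l1_idx=2, l2_idx=1, offset=6

Answer: L1[2]=1 -> L2[1][1]=31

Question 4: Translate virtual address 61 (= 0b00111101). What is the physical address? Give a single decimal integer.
Answer: 237

Derivation:
vaddr = 61 = 0b00111101
Split: l1_idx=1, l2_idx=3, offset=5
L1[1] = 0
L2[0][3] = 29
paddr = 29 * 8 + 5 = 237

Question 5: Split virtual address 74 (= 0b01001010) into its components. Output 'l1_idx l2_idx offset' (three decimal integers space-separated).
vaddr = 74 = 0b01001010
  top 3 bits -> l1_idx = 2
  next 2 bits -> l2_idx = 1
  bottom 3 bits -> offset = 2

Answer: 2 1 2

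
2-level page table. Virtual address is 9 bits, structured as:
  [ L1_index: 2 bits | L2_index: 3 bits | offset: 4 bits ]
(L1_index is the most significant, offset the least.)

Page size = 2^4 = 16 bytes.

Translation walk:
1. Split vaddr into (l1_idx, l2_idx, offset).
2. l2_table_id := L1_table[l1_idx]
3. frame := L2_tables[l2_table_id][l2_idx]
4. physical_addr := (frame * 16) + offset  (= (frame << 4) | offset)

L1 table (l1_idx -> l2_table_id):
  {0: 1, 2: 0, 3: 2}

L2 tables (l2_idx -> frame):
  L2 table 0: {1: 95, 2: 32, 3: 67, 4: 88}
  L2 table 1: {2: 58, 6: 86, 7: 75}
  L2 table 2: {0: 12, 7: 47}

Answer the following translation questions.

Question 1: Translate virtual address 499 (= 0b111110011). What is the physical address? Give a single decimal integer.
vaddr = 499 = 0b111110011
Split: l1_idx=3, l2_idx=7, offset=3
L1[3] = 2
L2[2][7] = 47
paddr = 47 * 16 + 3 = 755

Answer: 755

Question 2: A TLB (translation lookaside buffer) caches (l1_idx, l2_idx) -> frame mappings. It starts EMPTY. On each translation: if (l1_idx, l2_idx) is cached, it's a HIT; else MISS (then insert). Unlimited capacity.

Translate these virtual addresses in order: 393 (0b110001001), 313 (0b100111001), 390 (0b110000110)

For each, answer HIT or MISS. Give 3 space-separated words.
vaddr=393: (3,0) not in TLB -> MISS, insert
vaddr=313: (2,3) not in TLB -> MISS, insert
vaddr=390: (3,0) in TLB -> HIT

Answer: MISS MISS HIT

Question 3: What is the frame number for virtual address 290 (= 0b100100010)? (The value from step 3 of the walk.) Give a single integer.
Answer: 32

Derivation:
vaddr = 290: l1_idx=2, l2_idx=2
L1[2] = 0; L2[0][2] = 32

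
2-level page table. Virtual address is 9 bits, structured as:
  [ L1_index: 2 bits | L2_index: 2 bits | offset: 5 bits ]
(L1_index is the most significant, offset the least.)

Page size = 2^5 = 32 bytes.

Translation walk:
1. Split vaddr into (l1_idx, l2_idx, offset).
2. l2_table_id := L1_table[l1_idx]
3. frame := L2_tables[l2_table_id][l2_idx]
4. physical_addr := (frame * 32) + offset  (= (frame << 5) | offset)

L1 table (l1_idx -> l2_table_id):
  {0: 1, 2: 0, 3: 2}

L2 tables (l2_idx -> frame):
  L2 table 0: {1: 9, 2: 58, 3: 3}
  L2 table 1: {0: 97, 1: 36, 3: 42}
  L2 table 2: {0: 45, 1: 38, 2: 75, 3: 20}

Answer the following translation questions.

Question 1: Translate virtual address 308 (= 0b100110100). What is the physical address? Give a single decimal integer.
Answer: 308

Derivation:
vaddr = 308 = 0b100110100
Split: l1_idx=2, l2_idx=1, offset=20
L1[2] = 0
L2[0][1] = 9
paddr = 9 * 32 + 20 = 308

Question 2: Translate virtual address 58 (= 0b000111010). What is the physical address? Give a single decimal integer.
vaddr = 58 = 0b000111010
Split: l1_idx=0, l2_idx=1, offset=26
L1[0] = 1
L2[1][1] = 36
paddr = 36 * 32 + 26 = 1178

Answer: 1178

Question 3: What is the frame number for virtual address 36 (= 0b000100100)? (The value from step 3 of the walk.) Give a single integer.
Answer: 36

Derivation:
vaddr = 36: l1_idx=0, l2_idx=1
L1[0] = 1; L2[1][1] = 36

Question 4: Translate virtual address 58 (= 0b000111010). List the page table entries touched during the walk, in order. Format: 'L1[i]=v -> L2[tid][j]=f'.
Answer: L1[0]=1 -> L2[1][1]=36

Derivation:
vaddr = 58 = 0b000111010
Split: l1_idx=0, l2_idx=1, offset=26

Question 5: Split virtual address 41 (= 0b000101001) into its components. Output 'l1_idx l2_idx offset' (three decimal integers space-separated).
Answer: 0 1 9

Derivation:
vaddr = 41 = 0b000101001
  top 2 bits -> l1_idx = 0
  next 2 bits -> l2_idx = 1
  bottom 5 bits -> offset = 9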